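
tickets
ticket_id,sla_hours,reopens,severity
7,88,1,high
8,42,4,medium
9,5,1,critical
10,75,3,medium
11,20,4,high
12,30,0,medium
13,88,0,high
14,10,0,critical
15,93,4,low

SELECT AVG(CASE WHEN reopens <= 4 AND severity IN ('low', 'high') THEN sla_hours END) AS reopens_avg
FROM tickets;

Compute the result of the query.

72.25

ticket_id=7: ✓ → 88
ticket_id=8: ✗
ticket_id=9: ✗
ticket_id=10: ✗
ticket_id=11: ✓ → 20
ticket_id=12: ✗
ticket_id=13: ✓ → 88
ticket_id=14: ✗
ticket_id=15: ✓ → 93
reopens_avg = (88 + 20 + 88 + 93) / 4 = 72.25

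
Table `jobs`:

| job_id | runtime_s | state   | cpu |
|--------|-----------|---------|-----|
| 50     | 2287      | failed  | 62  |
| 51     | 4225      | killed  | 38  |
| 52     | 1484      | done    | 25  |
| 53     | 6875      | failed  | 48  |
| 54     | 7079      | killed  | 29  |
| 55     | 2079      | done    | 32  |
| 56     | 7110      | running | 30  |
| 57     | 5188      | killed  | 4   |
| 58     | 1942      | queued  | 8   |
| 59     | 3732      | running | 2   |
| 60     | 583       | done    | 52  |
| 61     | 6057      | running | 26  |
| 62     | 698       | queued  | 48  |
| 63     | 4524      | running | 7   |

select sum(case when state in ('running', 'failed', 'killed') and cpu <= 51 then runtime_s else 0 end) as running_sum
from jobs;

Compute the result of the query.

44790

job_id=50: ✗
job_id=51: ✓ → 4225
job_id=52: ✗
job_id=53: ✓ → 6875
job_id=54: ✓ → 7079
job_id=55: ✗
job_id=56: ✓ → 7110
job_id=57: ✓ → 5188
job_id=58: ✗
job_id=59: ✓ → 3732
job_id=60: ✗
job_id=61: ✓ → 6057
job_id=62: ✗
job_id=63: ✓ → 4524
running_sum = 4225 + 6875 + 7079 + 7110 + 5188 + 3732 + 6057 + 4524 = 44790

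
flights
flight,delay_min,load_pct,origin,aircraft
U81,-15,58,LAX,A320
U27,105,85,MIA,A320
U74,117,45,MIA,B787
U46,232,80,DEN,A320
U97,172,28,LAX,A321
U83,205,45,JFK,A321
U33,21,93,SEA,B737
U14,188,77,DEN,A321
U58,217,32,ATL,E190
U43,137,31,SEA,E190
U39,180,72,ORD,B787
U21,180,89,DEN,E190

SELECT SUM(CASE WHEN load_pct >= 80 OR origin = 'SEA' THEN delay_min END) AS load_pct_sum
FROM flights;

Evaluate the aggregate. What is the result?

675

flight=U81: ✗
flight=U27: ✓ → 105
flight=U74: ✗
flight=U46: ✓ → 232
flight=U97: ✗
flight=U83: ✗
flight=U33: ✓ → 21
flight=U14: ✗
flight=U58: ✗
flight=U43: ✓ → 137
flight=U39: ✗
flight=U21: ✓ → 180
load_pct_sum = 105 + 232 + 21 + 137 + 180 = 675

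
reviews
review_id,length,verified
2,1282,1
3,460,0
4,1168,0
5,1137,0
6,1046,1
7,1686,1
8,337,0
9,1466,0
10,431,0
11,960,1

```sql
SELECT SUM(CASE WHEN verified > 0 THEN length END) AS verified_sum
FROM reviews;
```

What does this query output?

4974

review_id=2: ✓ → 1282
review_id=3: ✗
review_id=4: ✗
review_id=5: ✗
review_id=6: ✓ → 1046
review_id=7: ✓ → 1686
review_id=8: ✗
review_id=9: ✗
review_id=10: ✗
review_id=11: ✓ → 960
verified_sum = 1282 + 1046 + 1686 + 960 = 4974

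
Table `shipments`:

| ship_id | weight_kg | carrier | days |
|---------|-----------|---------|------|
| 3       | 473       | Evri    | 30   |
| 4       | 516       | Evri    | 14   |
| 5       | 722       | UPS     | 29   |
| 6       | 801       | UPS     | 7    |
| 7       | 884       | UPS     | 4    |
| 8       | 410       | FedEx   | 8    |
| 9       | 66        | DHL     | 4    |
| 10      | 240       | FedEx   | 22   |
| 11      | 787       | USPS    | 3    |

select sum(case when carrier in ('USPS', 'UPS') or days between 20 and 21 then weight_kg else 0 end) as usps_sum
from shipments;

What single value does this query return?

3194

ship_id=3: ✗
ship_id=4: ✗
ship_id=5: ✓ → 722
ship_id=6: ✓ → 801
ship_id=7: ✓ → 884
ship_id=8: ✗
ship_id=9: ✗
ship_id=10: ✗
ship_id=11: ✓ → 787
usps_sum = 722 + 801 + 884 + 787 = 3194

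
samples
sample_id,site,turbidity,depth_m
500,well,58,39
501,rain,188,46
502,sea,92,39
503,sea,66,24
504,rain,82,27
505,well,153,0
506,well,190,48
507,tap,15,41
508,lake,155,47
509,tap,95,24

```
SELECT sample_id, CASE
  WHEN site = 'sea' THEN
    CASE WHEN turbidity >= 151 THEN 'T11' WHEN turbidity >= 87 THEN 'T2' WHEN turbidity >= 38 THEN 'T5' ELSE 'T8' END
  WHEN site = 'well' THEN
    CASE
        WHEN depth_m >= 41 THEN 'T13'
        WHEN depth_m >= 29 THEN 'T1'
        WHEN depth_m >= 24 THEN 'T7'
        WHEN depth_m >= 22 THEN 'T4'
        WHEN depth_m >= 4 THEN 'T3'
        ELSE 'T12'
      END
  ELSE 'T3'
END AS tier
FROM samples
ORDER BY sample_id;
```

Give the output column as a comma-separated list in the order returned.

sample_id=500: site='well' → inner[depth_m >= 29] → T1
sample_id=501: site='rain' → outer ELSE → T3
sample_id=502: site='sea' → inner[turbidity >= 87] → T2
sample_id=503: site='sea' → inner[turbidity >= 38] → T5
sample_id=504: site='rain' → outer ELSE → T3
sample_id=505: site='well' → inner[ELSE] → T12
sample_id=506: site='well' → inner[depth_m >= 41] → T13
sample_id=507: site='tap' → outer ELSE → T3
sample_id=508: site='lake' → outer ELSE → T3
sample_id=509: site='tap' → outer ELSE → T3

T1, T3, T2, T5, T3, T12, T13, T3, T3, T3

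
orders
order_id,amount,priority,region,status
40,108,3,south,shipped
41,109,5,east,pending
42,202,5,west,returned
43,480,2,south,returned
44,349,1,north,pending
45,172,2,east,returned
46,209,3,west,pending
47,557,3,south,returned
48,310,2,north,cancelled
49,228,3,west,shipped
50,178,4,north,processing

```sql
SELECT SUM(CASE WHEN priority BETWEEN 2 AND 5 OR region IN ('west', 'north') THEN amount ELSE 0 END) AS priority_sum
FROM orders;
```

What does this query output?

order_id=40: ✓ → 108
order_id=41: ✓ → 109
order_id=42: ✓ → 202
order_id=43: ✓ → 480
order_id=44: ✓ → 349
order_id=45: ✓ → 172
order_id=46: ✓ → 209
order_id=47: ✓ → 557
order_id=48: ✓ → 310
order_id=49: ✓ → 228
order_id=50: ✓ → 178
priority_sum = 108 + 109 + 202 + 480 + 349 + 172 + 209 + 557 + 310 + 228 + 178 = 2902

2902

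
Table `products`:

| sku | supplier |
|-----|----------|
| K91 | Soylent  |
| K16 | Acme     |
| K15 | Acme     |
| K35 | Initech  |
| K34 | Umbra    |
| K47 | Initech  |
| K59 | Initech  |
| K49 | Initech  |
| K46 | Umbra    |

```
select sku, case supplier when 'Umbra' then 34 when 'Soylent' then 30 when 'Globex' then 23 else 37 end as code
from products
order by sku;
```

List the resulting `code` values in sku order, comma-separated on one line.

37, 37, 34, 37, 34, 37, 37, 37, 30

sku=K15: ELSE → 37
sku=K16: ELSE → 37
sku=K34: supplier='Umbra' → 34
sku=K35: ELSE → 37
sku=K46: supplier='Umbra' → 34
sku=K47: ELSE → 37
sku=K49: ELSE → 37
sku=K59: ELSE → 37
sku=K91: supplier='Soylent' → 30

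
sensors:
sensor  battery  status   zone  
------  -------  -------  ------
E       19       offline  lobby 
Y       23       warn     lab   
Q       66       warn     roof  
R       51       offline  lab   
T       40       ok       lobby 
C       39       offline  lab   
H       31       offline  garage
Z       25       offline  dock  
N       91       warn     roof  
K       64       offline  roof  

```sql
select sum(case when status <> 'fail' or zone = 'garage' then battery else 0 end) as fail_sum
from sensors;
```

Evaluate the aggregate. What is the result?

sensor=E: ✓ → 19
sensor=Y: ✓ → 23
sensor=Q: ✓ → 66
sensor=R: ✓ → 51
sensor=T: ✓ → 40
sensor=C: ✓ → 39
sensor=H: ✓ → 31
sensor=Z: ✓ → 25
sensor=N: ✓ → 91
sensor=K: ✓ → 64
fail_sum = 19 + 23 + 66 + 51 + 40 + 39 + 31 + 25 + 91 + 64 = 449

449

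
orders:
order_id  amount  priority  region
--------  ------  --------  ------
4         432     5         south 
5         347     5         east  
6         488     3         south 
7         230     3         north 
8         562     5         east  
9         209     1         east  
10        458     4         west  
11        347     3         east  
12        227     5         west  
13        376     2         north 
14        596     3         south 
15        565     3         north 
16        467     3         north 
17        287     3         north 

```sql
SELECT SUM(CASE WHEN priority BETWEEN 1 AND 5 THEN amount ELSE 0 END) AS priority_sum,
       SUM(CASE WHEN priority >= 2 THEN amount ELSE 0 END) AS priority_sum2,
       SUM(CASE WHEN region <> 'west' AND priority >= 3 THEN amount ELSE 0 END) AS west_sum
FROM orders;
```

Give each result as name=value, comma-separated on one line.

priority_sum=5591, priority_sum2=5382, west_sum=4321

[priority_sum: priority BETWEEN 1 AND 5]
order_id=4: ✓ → 432
order_id=5: ✓ → 347
order_id=6: ✓ → 488
order_id=7: ✓ → 230
order_id=8: ✓ → 562
order_id=9: ✓ → 209
order_id=10: ✓ → 458
order_id=11: ✓ → 347
order_id=12: ✓ → 227
order_id=13: ✓ → 376
order_id=14: ✓ → 596
order_id=15: ✓ → 565
order_id=16: ✓ → 467
order_id=17: ✓ → 287
priority_sum = 432 + 347 + 488 + 230 + 562 + 209 + 458 + 347 + 227 + 376 + 596 + 565 + 467 + 287 = 5591
—
[priority_sum2: priority >= 2]
order_id=4: ✓ → 432
order_id=5: ✓ → 347
order_id=6: ✓ → 488
order_id=7: ✓ → 230
order_id=8: ✓ → 562
order_id=9: ✗
order_id=10: ✓ → 458
order_id=11: ✓ → 347
order_id=12: ✓ → 227
order_id=13: ✓ → 376
order_id=14: ✓ → 596
order_id=15: ✓ → 565
order_id=16: ✓ → 467
order_id=17: ✓ → 287
priority_sum2 = 432 + 347 + 488 + 230 + 562 + 458 + 347 + 227 + 376 + 596 + 565 + 467 + 287 = 5382
—
[west_sum: region <> 'west' AND priority >= 3]
order_id=4: ✓ → 432
order_id=5: ✓ → 347
order_id=6: ✓ → 488
order_id=7: ✓ → 230
order_id=8: ✓ → 562
order_id=9: ✗
order_id=10: ✗
order_id=11: ✓ → 347
order_id=12: ✗
order_id=13: ✗
order_id=14: ✓ → 596
order_id=15: ✓ → 565
order_id=16: ✓ → 467
order_id=17: ✓ → 287
west_sum = 432 + 347 + 488 + 230 + 562 + 347 + 596 + 565 + 467 + 287 = 4321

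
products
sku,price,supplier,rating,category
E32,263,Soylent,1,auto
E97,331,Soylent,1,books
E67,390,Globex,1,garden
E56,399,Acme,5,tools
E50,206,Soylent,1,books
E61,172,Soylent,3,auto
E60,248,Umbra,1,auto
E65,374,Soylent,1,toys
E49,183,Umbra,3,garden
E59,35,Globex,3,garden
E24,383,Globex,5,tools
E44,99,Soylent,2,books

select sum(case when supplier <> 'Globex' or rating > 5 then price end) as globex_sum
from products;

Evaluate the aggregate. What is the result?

2275

sku=E32: ✓ → 263
sku=E97: ✓ → 331
sku=E67: ✗
sku=E56: ✓ → 399
sku=E50: ✓ → 206
sku=E61: ✓ → 172
sku=E60: ✓ → 248
sku=E65: ✓ → 374
sku=E49: ✓ → 183
sku=E59: ✗
sku=E24: ✗
sku=E44: ✓ → 99
globex_sum = 263 + 331 + 399 + 206 + 172 + 248 + 374 + 183 + 99 = 2275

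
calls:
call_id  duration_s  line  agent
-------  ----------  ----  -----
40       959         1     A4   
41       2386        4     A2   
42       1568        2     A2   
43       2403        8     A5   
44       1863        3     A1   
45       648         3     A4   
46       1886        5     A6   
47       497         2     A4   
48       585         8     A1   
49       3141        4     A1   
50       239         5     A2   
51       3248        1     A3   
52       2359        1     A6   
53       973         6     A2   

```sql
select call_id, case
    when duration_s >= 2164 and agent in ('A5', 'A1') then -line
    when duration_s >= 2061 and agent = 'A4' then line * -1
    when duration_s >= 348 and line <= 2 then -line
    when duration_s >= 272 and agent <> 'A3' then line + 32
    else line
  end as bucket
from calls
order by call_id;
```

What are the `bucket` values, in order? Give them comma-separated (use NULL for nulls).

-1, 36, -2, -8, 35, 35, 37, -2, 40, -4, 5, -1, -1, 38

call_id=40: duration_s >= 348 and line <= 2 → -1
call_id=41: duration_s >= 272 and agent <> 'A3' → 36
call_id=42: duration_s >= 348 and line <= 2 → -2
call_id=43: duration_s >= 2164 and agent in ('A5', 'A1') → -8
call_id=44: duration_s >= 272 and agent <> 'A3' → 35
call_id=45: duration_s >= 272 and agent <> 'A3' → 35
call_id=46: duration_s >= 272 and agent <> 'A3' → 37
call_id=47: duration_s >= 348 and line <= 2 → -2
call_id=48: duration_s >= 272 and agent <> 'A3' → 40
call_id=49: duration_s >= 2164 and agent in ('A5', 'A1') → -4
call_id=50: ELSE → 5
call_id=51: duration_s >= 348 and line <= 2 → -1
call_id=52: duration_s >= 348 and line <= 2 → -1
call_id=53: duration_s >= 272 and agent <> 'A3' → 38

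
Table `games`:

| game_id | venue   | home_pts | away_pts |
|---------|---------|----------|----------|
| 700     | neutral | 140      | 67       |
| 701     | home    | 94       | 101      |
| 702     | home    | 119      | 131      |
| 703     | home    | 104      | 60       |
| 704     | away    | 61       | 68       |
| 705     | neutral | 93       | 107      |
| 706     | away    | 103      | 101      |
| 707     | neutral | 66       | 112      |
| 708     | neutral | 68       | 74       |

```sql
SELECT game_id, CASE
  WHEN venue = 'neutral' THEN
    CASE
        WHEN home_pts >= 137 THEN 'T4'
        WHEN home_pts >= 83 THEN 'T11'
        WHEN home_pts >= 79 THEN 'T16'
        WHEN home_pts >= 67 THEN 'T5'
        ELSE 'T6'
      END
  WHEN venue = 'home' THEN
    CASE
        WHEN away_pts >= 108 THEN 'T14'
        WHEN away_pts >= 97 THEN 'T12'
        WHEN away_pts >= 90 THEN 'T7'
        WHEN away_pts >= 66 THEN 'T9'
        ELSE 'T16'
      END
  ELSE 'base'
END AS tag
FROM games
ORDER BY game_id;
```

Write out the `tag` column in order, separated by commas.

game_id=700: venue='neutral' → inner[home_pts >= 137] → T4
game_id=701: venue='home' → inner[away_pts >= 97] → T12
game_id=702: venue='home' → inner[away_pts >= 108] → T14
game_id=703: venue='home' → inner[ELSE] → T16
game_id=704: venue='away' → outer ELSE → base
game_id=705: venue='neutral' → inner[home_pts >= 83] → T11
game_id=706: venue='away' → outer ELSE → base
game_id=707: venue='neutral' → inner[ELSE] → T6
game_id=708: venue='neutral' → inner[home_pts >= 67] → T5

T4, T12, T14, T16, base, T11, base, T6, T5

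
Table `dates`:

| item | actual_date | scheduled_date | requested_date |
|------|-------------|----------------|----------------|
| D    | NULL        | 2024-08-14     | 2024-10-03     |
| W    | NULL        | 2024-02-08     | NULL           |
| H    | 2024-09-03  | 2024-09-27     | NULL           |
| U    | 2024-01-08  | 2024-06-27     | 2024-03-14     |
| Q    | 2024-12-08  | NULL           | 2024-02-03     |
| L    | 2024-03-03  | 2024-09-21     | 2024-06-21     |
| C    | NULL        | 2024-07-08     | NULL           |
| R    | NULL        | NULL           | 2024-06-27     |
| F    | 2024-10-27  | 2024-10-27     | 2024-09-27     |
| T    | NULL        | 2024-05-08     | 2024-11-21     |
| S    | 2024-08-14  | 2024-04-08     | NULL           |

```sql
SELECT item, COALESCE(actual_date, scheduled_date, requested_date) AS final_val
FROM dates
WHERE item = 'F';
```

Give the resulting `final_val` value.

2024-10-27

item = F: actual_date=2024-10-27, scheduled_date=2024-10-27, requested_date=2024-09-27.
actual_date=2024-10-27 → 2024-10-27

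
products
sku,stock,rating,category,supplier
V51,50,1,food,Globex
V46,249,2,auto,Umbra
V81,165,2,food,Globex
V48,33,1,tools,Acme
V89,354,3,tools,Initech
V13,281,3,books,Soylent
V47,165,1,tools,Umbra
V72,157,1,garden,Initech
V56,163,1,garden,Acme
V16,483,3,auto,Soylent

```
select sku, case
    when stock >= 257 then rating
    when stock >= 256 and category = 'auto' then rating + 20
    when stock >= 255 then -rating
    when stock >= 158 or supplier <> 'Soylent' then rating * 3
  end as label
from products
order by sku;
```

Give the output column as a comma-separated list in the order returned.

3, 3, 6, 3, 3, 3, 3, 3, 6, 3

sku=V13: stock >= 257 → 3
sku=V16: stock >= 257 → 3
sku=V46: stock >= 158 or supplier <> 'Soylent' → 6
sku=V47: stock >= 158 or supplier <> 'Soylent' → 3
sku=V48: stock >= 158 or supplier <> 'Soylent' → 3
sku=V51: stock >= 158 or supplier <> 'Soylent' → 3
sku=V56: stock >= 158 or supplier <> 'Soylent' → 3
sku=V72: stock >= 158 or supplier <> 'Soylent' → 3
sku=V81: stock >= 158 or supplier <> 'Soylent' → 6
sku=V89: stock >= 257 → 3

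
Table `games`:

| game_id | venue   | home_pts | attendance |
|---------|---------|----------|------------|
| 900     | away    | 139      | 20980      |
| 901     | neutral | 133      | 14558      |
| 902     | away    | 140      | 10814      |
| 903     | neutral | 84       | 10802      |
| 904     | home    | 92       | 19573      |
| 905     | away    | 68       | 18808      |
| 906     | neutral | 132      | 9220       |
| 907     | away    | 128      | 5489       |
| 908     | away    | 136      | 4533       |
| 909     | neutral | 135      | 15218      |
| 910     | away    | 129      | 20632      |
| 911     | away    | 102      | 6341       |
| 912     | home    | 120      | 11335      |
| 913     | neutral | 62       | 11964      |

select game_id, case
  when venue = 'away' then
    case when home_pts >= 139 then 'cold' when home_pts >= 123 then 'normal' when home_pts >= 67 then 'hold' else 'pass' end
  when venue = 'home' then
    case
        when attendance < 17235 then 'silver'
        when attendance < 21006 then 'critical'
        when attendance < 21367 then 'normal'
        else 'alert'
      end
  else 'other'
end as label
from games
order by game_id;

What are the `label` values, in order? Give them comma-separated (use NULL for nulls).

game_id=900: venue='away' → inner[home_pts >= 139] → cold
game_id=901: venue='neutral' → outer ELSE → other
game_id=902: venue='away' → inner[home_pts >= 139] → cold
game_id=903: venue='neutral' → outer ELSE → other
game_id=904: venue='home' → inner[attendance < 21006] → critical
game_id=905: venue='away' → inner[home_pts >= 67] → hold
game_id=906: venue='neutral' → outer ELSE → other
game_id=907: venue='away' → inner[home_pts >= 123] → normal
game_id=908: venue='away' → inner[home_pts >= 123] → normal
game_id=909: venue='neutral' → outer ELSE → other
game_id=910: venue='away' → inner[home_pts >= 123] → normal
game_id=911: venue='away' → inner[home_pts >= 67] → hold
game_id=912: venue='home' → inner[attendance < 17235] → silver
game_id=913: venue='neutral' → outer ELSE → other

cold, other, cold, other, critical, hold, other, normal, normal, other, normal, hold, silver, other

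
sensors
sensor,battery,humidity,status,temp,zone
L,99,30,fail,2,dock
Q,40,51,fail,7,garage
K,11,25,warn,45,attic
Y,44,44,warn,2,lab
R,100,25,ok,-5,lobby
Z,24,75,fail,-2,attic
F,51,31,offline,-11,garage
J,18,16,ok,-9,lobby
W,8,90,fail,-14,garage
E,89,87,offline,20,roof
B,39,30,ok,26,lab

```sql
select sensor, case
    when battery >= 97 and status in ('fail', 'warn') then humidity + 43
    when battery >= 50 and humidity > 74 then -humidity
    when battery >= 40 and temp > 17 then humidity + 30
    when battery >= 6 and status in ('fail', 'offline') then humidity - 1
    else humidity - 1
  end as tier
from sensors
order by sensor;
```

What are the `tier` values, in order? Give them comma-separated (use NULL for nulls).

29, -87, 30, 15, 24, 73, 50, 24, 89, 43, 74

sensor=B: ELSE → 29
sensor=E: battery >= 50 and humidity > 74 → -87
sensor=F: battery >= 6 and status in ('fail', 'offline') → 30
sensor=J: ELSE → 15
sensor=K: ELSE → 24
sensor=L: battery >= 97 and status in ('fail', 'warn') → 73
sensor=Q: battery >= 6 and status in ('fail', 'offline') → 50
sensor=R: ELSE → 24
sensor=W: battery >= 6 and status in ('fail', 'offline') → 89
sensor=Y: ELSE → 43
sensor=Z: battery >= 6 and status in ('fail', 'offline') → 74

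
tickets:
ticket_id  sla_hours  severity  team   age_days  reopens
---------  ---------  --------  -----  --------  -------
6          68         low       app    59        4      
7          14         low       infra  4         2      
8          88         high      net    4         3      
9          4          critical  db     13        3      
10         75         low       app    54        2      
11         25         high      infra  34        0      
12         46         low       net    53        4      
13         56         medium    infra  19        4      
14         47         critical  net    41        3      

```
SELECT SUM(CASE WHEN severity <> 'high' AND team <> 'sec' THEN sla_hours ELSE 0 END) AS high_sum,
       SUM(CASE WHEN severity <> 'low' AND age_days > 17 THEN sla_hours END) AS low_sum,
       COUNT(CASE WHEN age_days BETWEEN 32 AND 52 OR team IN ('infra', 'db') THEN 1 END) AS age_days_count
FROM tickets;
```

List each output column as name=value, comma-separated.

[high_sum: severity <> 'high' AND team <> 'sec']
ticket_id=6: ✓ → 68
ticket_id=7: ✓ → 14
ticket_id=8: ✗
ticket_id=9: ✓ → 4
ticket_id=10: ✓ → 75
ticket_id=11: ✗
ticket_id=12: ✓ → 46
ticket_id=13: ✓ → 56
ticket_id=14: ✓ → 47
high_sum = 68 + 14 + 4 + 75 + 46 + 56 + 47 = 310
—
[low_sum: severity <> 'low' AND age_days > 17]
ticket_id=6: ✗
ticket_id=7: ✗
ticket_id=8: ✗
ticket_id=9: ✗
ticket_id=10: ✗
ticket_id=11: ✓ → 25
ticket_id=12: ✗
ticket_id=13: ✓ → 56
ticket_id=14: ✓ → 47
low_sum = 25 + 56 + 47 = 128
—
[age_days_count: age_days BETWEEN 32 AND 52 OR team IN ('infra', 'db')]
ticket_id=6: ✗
ticket_id=7: ✓ → 1
ticket_id=8: ✗
ticket_id=9: ✓ → 1
ticket_id=10: ✗
ticket_id=11: ✓ → 1
ticket_id=12: ✗
ticket_id=13: ✓ → 1
ticket_id=14: ✓ → 1
age_days_count = COUNT(1, 1, 1, 1, 1) = 5

high_sum=310, low_sum=128, age_days_count=5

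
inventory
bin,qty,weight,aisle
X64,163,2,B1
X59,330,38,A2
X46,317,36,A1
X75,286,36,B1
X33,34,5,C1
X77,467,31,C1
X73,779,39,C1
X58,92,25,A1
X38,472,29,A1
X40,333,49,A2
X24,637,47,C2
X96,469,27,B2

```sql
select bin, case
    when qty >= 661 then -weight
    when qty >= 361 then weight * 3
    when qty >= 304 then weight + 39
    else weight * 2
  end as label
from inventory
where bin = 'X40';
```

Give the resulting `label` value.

bin = X40: qty=333, weight=49, aisle=A2.
qty >= 661 → false
qty >= 361 → false
qty >= 304 → true → 88

88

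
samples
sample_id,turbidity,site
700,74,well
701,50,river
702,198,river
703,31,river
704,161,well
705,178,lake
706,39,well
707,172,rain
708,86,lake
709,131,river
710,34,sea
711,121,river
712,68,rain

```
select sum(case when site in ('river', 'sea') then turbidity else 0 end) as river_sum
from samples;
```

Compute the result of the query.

565

sample_id=700: ✗
sample_id=701: ✓ → 50
sample_id=702: ✓ → 198
sample_id=703: ✓ → 31
sample_id=704: ✗
sample_id=705: ✗
sample_id=706: ✗
sample_id=707: ✗
sample_id=708: ✗
sample_id=709: ✓ → 131
sample_id=710: ✓ → 34
sample_id=711: ✓ → 121
sample_id=712: ✗
river_sum = 50 + 198 + 31 + 131 + 34 + 121 = 565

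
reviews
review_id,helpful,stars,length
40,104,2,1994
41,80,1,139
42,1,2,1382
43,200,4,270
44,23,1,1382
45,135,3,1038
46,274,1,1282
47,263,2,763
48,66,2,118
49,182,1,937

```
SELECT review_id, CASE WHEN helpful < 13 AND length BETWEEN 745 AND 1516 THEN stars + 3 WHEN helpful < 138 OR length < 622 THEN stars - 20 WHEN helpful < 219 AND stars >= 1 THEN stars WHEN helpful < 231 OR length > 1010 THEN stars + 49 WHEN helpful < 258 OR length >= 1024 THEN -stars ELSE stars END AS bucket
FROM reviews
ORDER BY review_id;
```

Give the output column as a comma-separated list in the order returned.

review_id=40: helpful < 138 OR length < 622 → -18
review_id=41: helpful < 138 OR length < 622 → -19
review_id=42: helpful < 13 AND length BETWEEN 745 AND 1516 → 5
review_id=43: helpful < 138 OR length < 622 → -16
review_id=44: helpful < 138 OR length < 622 → -19
review_id=45: helpful < 138 OR length < 622 → -17
review_id=46: helpful < 231 OR length > 1010 → 50
review_id=47: ELSE → 2
review_id=48: helpful < 138 OR length < 622 → -18
review_id=49: helpful < 219 AND stars >= 1 → 1

-18, -19, 5, -16, -19, -17, 50, 2, -18, 1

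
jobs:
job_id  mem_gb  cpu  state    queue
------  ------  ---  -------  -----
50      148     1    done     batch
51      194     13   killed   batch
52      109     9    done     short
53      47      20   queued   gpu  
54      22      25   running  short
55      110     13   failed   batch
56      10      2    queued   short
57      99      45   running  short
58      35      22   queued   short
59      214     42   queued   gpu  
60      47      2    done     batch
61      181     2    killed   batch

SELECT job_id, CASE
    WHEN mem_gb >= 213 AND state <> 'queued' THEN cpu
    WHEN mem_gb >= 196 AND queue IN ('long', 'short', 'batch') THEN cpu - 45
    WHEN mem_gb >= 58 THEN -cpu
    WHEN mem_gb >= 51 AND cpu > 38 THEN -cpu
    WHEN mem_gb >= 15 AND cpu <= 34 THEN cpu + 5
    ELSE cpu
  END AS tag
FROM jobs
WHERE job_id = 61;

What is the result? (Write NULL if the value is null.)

job_id = 61: mem_gb=181, cpu=2, state=killed, queue=batch.
mem_gb >= 213 AND state <> 'queued' → false
mem_gb >= 196 AND queue IN ('long', 'short', 'batch') → false
mem_gb >= 58 → true → -2

-2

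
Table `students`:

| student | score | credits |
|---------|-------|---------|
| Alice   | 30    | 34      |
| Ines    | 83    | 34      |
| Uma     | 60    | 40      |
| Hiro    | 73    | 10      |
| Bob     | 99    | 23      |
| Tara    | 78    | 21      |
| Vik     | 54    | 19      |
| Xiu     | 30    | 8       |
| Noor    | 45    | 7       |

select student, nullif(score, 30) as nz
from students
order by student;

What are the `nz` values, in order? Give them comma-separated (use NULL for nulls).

student=Alice: score=30 vs 30: equal → NULL
student=Bob: score=99 vs 30: differ → 99
student=Hiro: score=73 vs 30: differ → 73
student=Ines: score=83 vs 30: differ → 83
student=Noor: score=45 vs 30: differ → 45
student=Tara: score=78 vs 30: differ → 78
student=Uma: score=60 vs 30: differ → 60
student=Vik: score=54 vs 30: differ → 54
student=Xiu: score=30 vs 30: equal → NULL

NULL, 99, 73, 83, 45, 78, 60, 54, NULL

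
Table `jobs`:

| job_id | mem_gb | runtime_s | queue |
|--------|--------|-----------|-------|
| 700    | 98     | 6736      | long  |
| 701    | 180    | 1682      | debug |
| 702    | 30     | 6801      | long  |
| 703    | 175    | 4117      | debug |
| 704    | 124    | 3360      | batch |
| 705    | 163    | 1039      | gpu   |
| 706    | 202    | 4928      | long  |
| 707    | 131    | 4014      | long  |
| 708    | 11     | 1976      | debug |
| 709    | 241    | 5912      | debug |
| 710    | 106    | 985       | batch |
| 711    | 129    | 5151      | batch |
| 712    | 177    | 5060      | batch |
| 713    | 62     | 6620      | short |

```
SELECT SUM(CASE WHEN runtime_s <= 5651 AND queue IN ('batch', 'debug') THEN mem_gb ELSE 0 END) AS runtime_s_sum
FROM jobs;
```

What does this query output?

job_id=700: ✗
job_id=701: ✓ → 180
job_id=702: ✗
job_id=703: ✓ → 175
job_id=704: ✓ → 124
job_id=705: ✗
job_id=706: ✗
job_id=707: ✗
job_id=708: ✓ → 11
job_id=709: ✗
job_id=710: ✓ → 106
job_id=711: ✓ → 129
job_id=712: ✓ → 177
job_id=713: ✗
runtime_s_sum = 180 + 175 + 124 + 11 + 106 + 129 + 177 = 902

902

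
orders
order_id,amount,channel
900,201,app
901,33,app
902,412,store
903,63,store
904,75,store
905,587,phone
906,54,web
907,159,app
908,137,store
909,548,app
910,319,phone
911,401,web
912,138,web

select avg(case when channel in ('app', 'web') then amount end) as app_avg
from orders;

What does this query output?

219.1428571429

order_id=900: ✓ → 201
order_id=901: ✓ → 33
order_id=902: ✗
order_id=903: ✗
order_id=904: ✗
order_id=905: ✗
order_id=906: ✓ → 54
order_id=907: ✓ → 159
order_id=908: ✗
order_id=909: ✓ → 548
order_id=910: ✗
order_id=911: ✓ → 401
order_id=912: ✓ → 138
app_avg = (201 + 33 + 54 + 159 + 548 + 401 + 138) / 7 = 219.1428571429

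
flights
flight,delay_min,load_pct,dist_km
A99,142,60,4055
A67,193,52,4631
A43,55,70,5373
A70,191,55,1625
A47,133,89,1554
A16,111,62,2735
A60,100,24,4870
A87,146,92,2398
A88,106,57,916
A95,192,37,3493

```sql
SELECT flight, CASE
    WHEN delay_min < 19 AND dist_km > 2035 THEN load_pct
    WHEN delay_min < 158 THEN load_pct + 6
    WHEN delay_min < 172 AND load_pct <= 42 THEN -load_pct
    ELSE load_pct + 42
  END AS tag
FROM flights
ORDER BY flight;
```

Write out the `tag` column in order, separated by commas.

68, 76, 95, 30, 94, 97, 98, 63, 79, 66

flight=A16: delay_min < 158 → 68
flight=A43: delay_min < 158 → 76
flight=A47: delay_min < 158 → 95
flight=A60: delay_min < 158 → 30
flight=A67: ELSE → 94
flight=A70: ELSE → 97
flight=A87: delay_min < 158 → 98
flight=A88: delay_min < 158 → 63
flight=A95: ELSE → 79
flight=A99: delay_min < 158 → 66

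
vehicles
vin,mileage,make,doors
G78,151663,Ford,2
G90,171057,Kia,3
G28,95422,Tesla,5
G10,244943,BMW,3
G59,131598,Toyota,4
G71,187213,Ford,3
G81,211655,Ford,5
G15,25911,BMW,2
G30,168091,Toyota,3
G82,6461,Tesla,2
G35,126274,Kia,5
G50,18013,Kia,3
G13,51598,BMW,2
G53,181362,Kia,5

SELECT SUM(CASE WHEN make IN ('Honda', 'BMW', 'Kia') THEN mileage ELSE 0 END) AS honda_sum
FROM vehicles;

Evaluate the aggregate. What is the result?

vin=G78: ✗
vin=G90: ✓ → 171057
vin=G28: ✗
vin=G10: ✓ → 244943
vin=G59: ✗
vin=G71: ✗
vin=G81: ✗
vin=G15: ✓ → 25911
vin=G30: ✗
vin=G82: ✗
vin=G35: ✓ → 126274
vin=G50: ✓ → 18013
vin=G13: ✓ → 51598
vin=G53: ✓ → 181362
honda_sum = 171057 + 244943 + 25911 + 126274 + 18013 + 51598 + 181362 = 819158

819158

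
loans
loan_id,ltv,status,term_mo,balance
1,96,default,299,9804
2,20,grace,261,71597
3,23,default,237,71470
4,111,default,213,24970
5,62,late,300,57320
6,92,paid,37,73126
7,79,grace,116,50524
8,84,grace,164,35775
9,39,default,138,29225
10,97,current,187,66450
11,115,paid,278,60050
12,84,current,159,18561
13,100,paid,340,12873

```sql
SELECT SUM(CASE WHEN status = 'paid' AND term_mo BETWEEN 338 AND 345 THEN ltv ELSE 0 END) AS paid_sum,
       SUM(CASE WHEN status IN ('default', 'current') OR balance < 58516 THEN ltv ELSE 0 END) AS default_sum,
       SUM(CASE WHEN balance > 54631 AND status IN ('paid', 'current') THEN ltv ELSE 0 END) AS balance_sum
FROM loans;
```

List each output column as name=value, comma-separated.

paid_sum=100, default_sum=775, balance_sum=304

[paid_sum: status = 'paid' AND term_mo BETWEEN 338 AND 345]
loan_id=1: ✗
loan_id=2: ✗
loan_id=3: ✗
loan_id=4: ✗
loan_id=5: ✗
loan_id=6: ✗
loan_id=7: ✗
loan_id=8: ✗
loan_id=9: ✗
loan_id=10: ✗
loan_id=11: ✗
loan_id=12: ✗
loan_id=13: ✓ → 100
paid_sum = 100
—
[default_sum: status IN ('default', 'current') OR balance < 58516]
loan_id=1: ✓ → 96
loan_id=2: ✗
loan_id=3: ✓ → 23
loan_id=4: ✓ → 111
loan_id=5: ✓ → 62
loan_id=6: ✗
loan_id=7: ✓ → 79
loan_id=8: ✓ → 84
loan_id=9: ✓ → 39
loan_id=10: ✓ → 97
loan_id=11: ✗
loan_id=12: ✓ → 84
loan_id=13: ✓ → 100
default_sum = 96 + 23 + 111 + 62 + 79 + 84 + 39 + 97 + 84 + 100 = 775
—
[balance_sum: balance > 54631 AND status IN ('paid', 'current')]
loan_id=1: ✗
loan_id=2: ✗
loan_id=3: ✗
loan_id=4: ✗
loan_id=5: ✗
loan_id=6: ✓ → 92
loan_id=7: ✗
loan_id=8: ✗
loan_id=9: ✗
loan_id=10: ✓ → 97
loan_id=11: ✓ → 115
loan_id=12: ✗
loan_id=13: ✗
balance_sum = 92 + 97 + 115 = 304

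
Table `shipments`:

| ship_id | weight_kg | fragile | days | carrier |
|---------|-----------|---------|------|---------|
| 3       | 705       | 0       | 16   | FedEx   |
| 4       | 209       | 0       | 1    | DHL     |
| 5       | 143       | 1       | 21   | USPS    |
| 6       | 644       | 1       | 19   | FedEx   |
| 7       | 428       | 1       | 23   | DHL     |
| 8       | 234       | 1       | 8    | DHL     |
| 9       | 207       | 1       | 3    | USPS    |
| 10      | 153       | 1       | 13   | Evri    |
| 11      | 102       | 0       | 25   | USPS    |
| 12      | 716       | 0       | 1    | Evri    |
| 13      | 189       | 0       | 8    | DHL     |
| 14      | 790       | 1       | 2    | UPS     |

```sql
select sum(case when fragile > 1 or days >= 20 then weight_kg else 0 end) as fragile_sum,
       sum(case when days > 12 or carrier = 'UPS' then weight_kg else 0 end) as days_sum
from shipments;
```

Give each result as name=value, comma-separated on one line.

fragile_sum=673, days_sum=2965

[fragile_sum: fragile > 1 or days >= 20]
ship_id=3: ✗
ship_id=4: ✗
ship_id=5: ✓ → 143
ship_id=6: ✗
ship_id=7: ✓ → 428
ship_id=8: ✗
ship_id=9: ✗
ship_id=10: ✗
ship_id=11: ✓ → 102
ship_id=12: ✗
ship_id=13: ✗
ship_id=14: ✗
fragile_sum = 143 + 428 + 102 = 673
—
[days_sum: days > 12 or carrier = 'UPS']
ship_id=3: ✓ → 705
ship_id=4: ✗
ship_id=5: ✓ → 143
ship_id=6: ✓ → 644
ship_id=7: ✓ → 428
ship_id=8: ✗
ship_id=9: ✗
ship_id=10: ✓ → 153
ship_id=11: ✓ → 102
ship_id=12: ✗
ship_id=13: ✗
ship_id=14: ✓ → 790
days_sum = 705 + 143 + 644 + 428 + 153 + 102 + 790 = 2965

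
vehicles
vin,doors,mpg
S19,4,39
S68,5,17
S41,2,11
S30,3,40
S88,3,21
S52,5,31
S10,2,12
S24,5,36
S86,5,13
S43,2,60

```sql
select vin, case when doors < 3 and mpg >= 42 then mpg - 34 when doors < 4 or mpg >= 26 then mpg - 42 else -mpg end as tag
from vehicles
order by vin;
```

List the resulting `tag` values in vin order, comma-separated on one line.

-30, -3, -6, -2, -31, 26, -11, -17, -13, -21

vin=S10: doors < 4 or mpg >= 26 → -30
vin=S19: doors < 4 or mpg >= 26 → -3
vin=S24: doors < 4 or mpg >= 26 → -6
vin=S30: doors < 4 or mpg >= 26 → -2
vin=S41: doors < 4 or mpg >= 26 → -31
vin=S43: doors < 3 and mpg >= 42 → 26
vin=S52: doors < 4 or mpg >= 26 → -11
vin=S68: ELSE → -17
vin=S86: ELSE → -13
vin=S88: doors < 4 or mpg >= 26 → -21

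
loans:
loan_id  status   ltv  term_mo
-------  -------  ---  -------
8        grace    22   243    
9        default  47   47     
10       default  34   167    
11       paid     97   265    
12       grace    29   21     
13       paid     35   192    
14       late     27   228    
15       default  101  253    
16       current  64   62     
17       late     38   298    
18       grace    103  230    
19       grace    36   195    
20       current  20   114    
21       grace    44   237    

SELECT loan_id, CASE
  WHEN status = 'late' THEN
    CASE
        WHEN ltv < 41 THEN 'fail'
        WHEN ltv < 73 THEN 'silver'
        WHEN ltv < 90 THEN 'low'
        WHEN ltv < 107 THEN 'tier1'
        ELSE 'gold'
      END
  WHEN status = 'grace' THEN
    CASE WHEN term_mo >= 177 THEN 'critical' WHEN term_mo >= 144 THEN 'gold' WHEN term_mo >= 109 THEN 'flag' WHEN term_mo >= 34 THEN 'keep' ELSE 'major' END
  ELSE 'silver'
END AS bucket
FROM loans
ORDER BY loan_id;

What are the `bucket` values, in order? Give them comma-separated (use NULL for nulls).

critical, silver, silver, silver, major, silver, fail, silver, silver, fail, critical, critical, silver, critical

loan_id=8: status='grace' → inner[term_mo >= 177] → critical
loan_id=9: status='default' → outer ELSE → silver
loan_id=10: status='default' → outer ELSE → silver
loan_id=11: status='paid' → outer ELSE → silver
loan_id=12: status='grace' → inner[ELSE] → major
loan_id=13: status='paid' → outer ELSE → silver
loan_id=14: status='late' → inner[ltv < 41] → fail
loan_id=15: status='default' → outer ELSE → silver
loan_id=16: status='current' → outer ELSE → silver
loan_id=17: status='late' → inner[ltv < 41] → fail
loan_id=18: status='grace' → inner[term_mo >= 177] → critical
loan_id=19: status='grace' → inner[term_mo >= 177] → critical
loan_id=20: status='current' → outer ELSE → silver
loan_id=21: status='grace' → inner[term_mo >= 177] → critical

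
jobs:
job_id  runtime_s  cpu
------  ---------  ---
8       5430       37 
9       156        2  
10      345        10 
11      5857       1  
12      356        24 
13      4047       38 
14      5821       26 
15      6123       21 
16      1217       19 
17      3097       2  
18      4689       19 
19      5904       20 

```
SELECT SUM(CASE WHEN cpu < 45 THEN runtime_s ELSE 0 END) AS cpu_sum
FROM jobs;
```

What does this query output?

job_id=8: ✓ → 5430
job_id=9: ✓ → 156
job_id=10: ✓ → 345
job_id=11: ✓ → 5857
job_id=12: ✓ → 356
job_id=13: ✓ → 4047
job_id=14: ✓ → 5821
job_id=15: ✓ → 6123
job_id=16: ✓ → 1217
job_id=17: ✓ → 3097
job_id=18: ✓ → 4689
job_id=19: ✓ → 5904
cpu_sum = 5430 + 156 + 345 + 5857 + 356 + 4047 + 5821 + 6123 + 1217 + 3097 + 4689 + 5904 = 43042

43042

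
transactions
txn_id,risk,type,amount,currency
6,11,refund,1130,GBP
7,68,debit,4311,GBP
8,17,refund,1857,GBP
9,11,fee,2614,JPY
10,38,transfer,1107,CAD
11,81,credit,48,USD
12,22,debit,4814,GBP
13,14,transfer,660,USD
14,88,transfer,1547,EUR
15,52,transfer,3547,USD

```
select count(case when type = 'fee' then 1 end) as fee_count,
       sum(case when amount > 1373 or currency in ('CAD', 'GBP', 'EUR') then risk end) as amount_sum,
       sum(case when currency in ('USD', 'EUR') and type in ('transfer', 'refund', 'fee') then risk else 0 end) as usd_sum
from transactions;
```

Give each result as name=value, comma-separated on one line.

fee_count=1, amount_sum=307, usd_sum=154

[fee_count: type = 'fee']
txn_id=6: ✗
txn_id=7: ✗
txn_id=8: ✗
txn_id=9: ✓ → 1
txn_id=10: ✗
txn_id=11: ✗
txn_id=12: ✗
txn_id=13: ✗
txn_id=14: ✗
txn_id=15: ✗
fee_count = COUNT(1) = 1
—
[amount_sum: amount > 1373 or currency in ('CAD', 'GBP', 'EUR')]
txn_id=6: ✓ → 11
txn_id=7: ✓ → 68
txn_id=8: ✓ → 17
txn_id=9: ✓ → 11
txn_id=10: ✓ → 38
txn_id=11: ✗
txn_id=12: ✓ → 22
txn_id=13: ✗
txn_id=14: ✓ → 88
txn_id=15: ✓ → 52
amount_sum = 11 + 68 + 17 + 11 + 38 + 22 + 88 + 52 = 307
—
[usd_sum: currency in ('USD', 'EUR') and type in ('transfer', 'refund', 'fee')]
txn_id=6: ✗
txn_id=7: ✗
txn_id=8: ✗
txn_id=9: ✗
txn_id=10: ✗
txn_id=11: ✗
txn_id=12: ✗
txn_id=13: ✓ → 14
txn_id=14: ✓ → 88
txn_id=15: ✓ → 52
usd_sum = 14 + 88 + 52 = 154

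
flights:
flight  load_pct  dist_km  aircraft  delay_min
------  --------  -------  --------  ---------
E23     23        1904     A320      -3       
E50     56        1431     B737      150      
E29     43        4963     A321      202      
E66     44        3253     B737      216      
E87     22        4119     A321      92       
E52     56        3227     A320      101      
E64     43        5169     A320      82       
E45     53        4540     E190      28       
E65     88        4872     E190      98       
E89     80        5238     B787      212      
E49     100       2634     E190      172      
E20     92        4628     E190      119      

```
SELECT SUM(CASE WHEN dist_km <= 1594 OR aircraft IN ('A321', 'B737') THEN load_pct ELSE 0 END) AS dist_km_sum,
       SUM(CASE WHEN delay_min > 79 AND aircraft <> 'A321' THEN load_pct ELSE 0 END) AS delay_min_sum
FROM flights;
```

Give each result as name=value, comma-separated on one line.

dist_km_sum=165, delay_min_sum=559

[dist_km_sum: dist_km <= 1594 OR aircraft IN ('A321', 'B737')]
flight=E23: ✗
flight=E50: ✓ → 56
flight=E29: ✓ → 43
flight=E66: ✓ → 44
flight=E87: ✓ → 22
flight=E52: ✗
flight=E64: ✗
flight=E45: ✗
flight=E65: ✗
flight=E89: ✗
flight=E49: ✗
flight=E20: ✗
dist_km_sum = 56 + 43 + 44 + 22 = 165
—
[delay_min_sum: delay_min > 79 AND aircraft <> 'A321']
flight=E23: ✗
flight=E50: ✓ → 56
flight=E29: ✗
flight=E66: ✓ → 44
flight=E87: ✗
flight=E52: ✓ → 56
flight=E64: ✓ → 43
flight=E45: ✗
flight=E65: ✓ → 88
flight=E89: ✓ → 80
flight=E49: ✓ → 100
flight=E20: ✓ → 92
delay_min_sum = 56 + 44 + 56 + 43 + 88 + 80 + 100 + 92 = 559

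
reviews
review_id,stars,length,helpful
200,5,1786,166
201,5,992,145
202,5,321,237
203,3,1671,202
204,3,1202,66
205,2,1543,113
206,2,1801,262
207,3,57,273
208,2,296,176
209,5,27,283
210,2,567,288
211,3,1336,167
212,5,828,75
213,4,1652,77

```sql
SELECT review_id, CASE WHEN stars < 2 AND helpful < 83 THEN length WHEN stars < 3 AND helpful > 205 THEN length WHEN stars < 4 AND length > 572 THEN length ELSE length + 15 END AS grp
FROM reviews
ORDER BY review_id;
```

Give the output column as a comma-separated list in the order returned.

1801, 1007, 336, 1671, 1202, 1543, 1801, 72, 311, 42, 567, 1336, 843, 1667

review_id=200: ELSE → 1801
review_id=201: ELSE → 1007
review_id=202: ELSE → 336
review_id=203: stars < 4 AND length > 572 → 1671
review_id=204: stars < 4 AND length > 572 → 1202
review_id=205: stars < 4 AND length > 572 → 1543
review_id=206: stars < 3 AND helpful > 205 → 1801
review_id=207: ELSE → 72
review_id=208: ELSE → 311
review_id=209: ELSE → 42
review_id=210: stars < 3 AND helpful > 205 → 567
review_id=211: stars < 4 AND length > 572 → 1336
review_id=212: ELSE → 843
review_id=213: ELSE → 1667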